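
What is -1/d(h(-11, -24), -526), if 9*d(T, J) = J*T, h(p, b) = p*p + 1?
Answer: 9/64172 ≈ 0.00014025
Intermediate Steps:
h(p, b) = 1 + p**2 (h(p, b) = p**2 + 1 = 1 + p**2)
d(T, J) = J*T/9 (d(T, J) = (J*T)/9 = J*T/9)
-1/d(h(-11, -24), -526) = -1/((1/9)*(-526)*(1 + (-11)**2)) = -1/((1/9)*(-526)*(1 + 121)) = -1/((1/9)*(-526)*122) = -1/(-64172/9) = -1*(-9/64172) = 9/64172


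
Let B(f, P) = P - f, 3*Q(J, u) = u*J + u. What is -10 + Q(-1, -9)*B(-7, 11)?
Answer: -10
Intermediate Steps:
Q(J, u) = u/3 + J*u/3 (Q(J, u) = (u*J + u)/3 = (J*u + u)/3 = (u + J*u)/3 = u/3 + J*u/3)
-10 + Q(-1, -9)*B(-7, 11) = -10 + ((⅓)*(-9)*(1 - 1))*(11 - 1*(-7)) = -10 + ((⅓)*(-9)*0)*(11 + 7) = -10 + 0*18 = -10 + 0 = -10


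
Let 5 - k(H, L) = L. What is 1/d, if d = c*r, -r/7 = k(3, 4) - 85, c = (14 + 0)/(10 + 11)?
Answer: 1/392 ≈ 0.0025510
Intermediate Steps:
k(H, L) = 5 - L
c = ⅔ (c = 14/21 = 14*(1/21) = ⅔ ≈ 0.66667)
r = 588 (r = -7*((5 - 1*4) - 85) = -7*((5 - 4) - 85) = -7*(1 - 85) = -7*(-84) = 588)
d = 392 (d = (⅔)*588 = 392)
1/d = 1/392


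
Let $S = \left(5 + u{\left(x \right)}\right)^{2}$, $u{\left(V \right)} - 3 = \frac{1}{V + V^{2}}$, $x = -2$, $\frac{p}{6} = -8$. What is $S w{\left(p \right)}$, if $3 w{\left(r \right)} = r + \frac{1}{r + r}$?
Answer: $- \frac{1332001}{1152} \approx -1156.3$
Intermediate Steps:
$p = -48$ ($p = 6 \left(-8\right) = -48$)
$u{\left(V \right)} = 3 + \frac{1}{V + V^{2}}$
$w{\left(r \right)} = \frac{r}{3} + \frac{1}{6 r}$ ($w{\left(r \right)} = \frac{r + \frac{1}{r + r}}{3} = \frac{r + \frac{1}{2 r}}{3} = \frac{r}{3} + \frac{1}{6 r}$)
$S = \frac{289}{4}$ ($S = \left(5 + \frac{1 + 3 \left(-2\right) + 3 \left(-2\right)^{2}}{\left(-2\right) \left(1 - 2\right)}\right)^{2} = \left(5 - \frac{1 - 6 + 3 \cdot 4}{2 \left(-1\right)}\right)^{2} = \left(5 - - \frac{1 - 6 + 12}{2}\right)^{2} = \left(5 - \left(- \frac{1}{2}\right) 7\right)^{2} = \left(5 + \frac{7}{2}\right)^{2} = \left(\frac{17}{2}\right)^{2} = \frac{289}{4} \approx 72.25$)
$S w{\left(p \right)} = \frac{289 \left(\frac{1}{3} \left(-48\right) + \frac{1}{6 \left(-48\right)}\right)}{4} = \frac{289 \left(-16 + \frac{1}{6} \left(- \frac{1}{48}\right)\right)}{4} = \frac{289 \left(-16 - \frac{1}{288}\right)}{4} = \frac{289}{4} \left(- \frac{4609}{288}\right) = - \frac{1332001}{1152}$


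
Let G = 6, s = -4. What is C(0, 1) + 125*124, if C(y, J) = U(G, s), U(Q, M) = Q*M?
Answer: 15476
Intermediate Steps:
U(Q, M) = M*Q
C(y, J) = -24 (C(y, J) = -4*6 = -24)
C(0, 1) + 125*124 = -24 + 125*124 = -24 + 15500 = 15476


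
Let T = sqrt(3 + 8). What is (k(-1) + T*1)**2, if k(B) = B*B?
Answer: (1 + sqrt(11))**2 ≈ 18.633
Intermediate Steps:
k(B) = B**2
T = sqrt(11) ≈ 3.3166
(k(-1) + T*1)**2 = ((-1)**2 + sqrt(11)*1)**2 = (1 + sqrt(11))**2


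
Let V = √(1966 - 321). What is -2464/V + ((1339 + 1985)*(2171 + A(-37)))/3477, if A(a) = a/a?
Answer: 2406576/1159 - 352*√1645/235 ≈ 2015.7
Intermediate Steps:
A(a) = 1
V = √1645 ≈ 40.559
-2464/V + ((1339 + 1985)*(2171 + A(-37)))/3477 = -2464*√1645/1645 + ((1339 + 1985)*(2171 + 1))/3477 = -352*√1645/235 + (3324*2172)*(1/3477) = -352*√1645/235 + 7219728*(1/3477) = -352*√1645/235 + 2406576/1159 = 2406576/1159 - 352*√1645/235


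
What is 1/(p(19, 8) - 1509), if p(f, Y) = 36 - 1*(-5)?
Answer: -1/1468 ≈ -0.00068120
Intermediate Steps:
p(f, Y) = 41 (p(f, Y) = 36 + 5 = 41)
1/(p(19, 8) - 1509) = 1/(41 - 1509) = 1/(-1468) = -1/1468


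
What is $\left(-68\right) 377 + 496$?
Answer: $-25140$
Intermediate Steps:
$\left(-68\right) 377 + 496 = -25636 + 496 = -25140$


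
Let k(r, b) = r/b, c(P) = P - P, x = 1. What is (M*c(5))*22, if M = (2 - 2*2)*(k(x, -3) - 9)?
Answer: 0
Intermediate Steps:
c(P) = 0
M = 56/3 (M = (2 - 2*2)*(1/(-3) - 9) = (2 - 4)*(1*(-⅓) - 9) = -2*(-⅓ - 9) = -2*(-28/3) = 56/3 ≈ 18.667)
(M*c(5))*22 = ((56/3)*0)*22 = 0*22 = 0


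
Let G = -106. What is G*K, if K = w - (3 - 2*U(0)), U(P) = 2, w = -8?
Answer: 742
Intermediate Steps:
K = -7 (K = -8 - (3 - 2*2) = -8 - (3 - 4) = -8 - 1*(-1) = -8 + 1 = -7)
G*K = -106*(-7) = 742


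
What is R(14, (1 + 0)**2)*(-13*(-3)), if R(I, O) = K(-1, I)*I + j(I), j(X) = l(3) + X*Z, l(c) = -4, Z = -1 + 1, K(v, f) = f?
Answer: 7488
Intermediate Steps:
Z = 0
j(X) = -4 (j(X) = -4 + X*0 = -4 + 0 = -4)
R(I, O) = -4 + I**2 (R(I, O) = I*I - 4 = I**2 - 4 = -4 + I**2)
R(14, (1 + 0)**2)*(-13*(-3)) = (-4 + 14**2)*(-13*(-3)) = (-4 + 196)*39 = 192*39 = 7488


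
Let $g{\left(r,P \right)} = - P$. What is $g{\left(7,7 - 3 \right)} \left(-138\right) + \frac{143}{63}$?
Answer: $\frac{34919}{63} \approx 554.27$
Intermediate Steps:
$g{\left(7,7 - 3 \right)} \left(-138\right) + \frac{143}{63} = - (7 - 3) \left(-138\right) + \frac{143}{63} = \left(-1\right) 4 \left(-138\right) + 143 \cdot \frac{1}{63} = \left(-4\right) \left(-138\right) + \frac{143}{63} = 552 + \frac{143}{63} = \frac{34919}{63}$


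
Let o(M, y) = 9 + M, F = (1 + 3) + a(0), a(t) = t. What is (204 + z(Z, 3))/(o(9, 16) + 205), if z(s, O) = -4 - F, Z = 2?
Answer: 196/223 ≈ 0.87892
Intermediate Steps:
F = 4 (F = (1 + 3) + 0 = 4 + 0 = 4)
z(s, O) = -8 (z(s, O) = -4 - 1*4 = -4 - 4 = -8)
(204 + z(Z, 3))/(o(9, 16) + 205) = (204 - 8)/((9 + 9) + 205) = 196/(18 + 205) = 196/223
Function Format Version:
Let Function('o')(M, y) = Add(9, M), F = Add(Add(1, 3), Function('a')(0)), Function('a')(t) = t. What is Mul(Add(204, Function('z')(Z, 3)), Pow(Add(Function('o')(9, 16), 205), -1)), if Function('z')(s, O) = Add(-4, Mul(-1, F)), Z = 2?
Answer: Rational(196, 223) ≈ 0.87892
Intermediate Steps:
F = 4 (F = Add(Add(1, 3), 0) = Add(4, 0) = 4)
Function('z')(s, O) = -8 (Function('z')(s, O) = Add(-4, Mul(-1, 4)) = Add(-4, -4) = -8)
Mul(Add(204, Function('z')(Z, 3)), Pow(Add(Function('o')(9, 16), 205), -1)) = Mul(Add(204, -8), Pow(Add(Add(9, 9), 205), -1)) = Mul(196, Pow(Add(18, 205), -1)) = Mul(196, Pow(223, -1)) = Mul(196, Rational(1, 223)) = Rational(196, 223)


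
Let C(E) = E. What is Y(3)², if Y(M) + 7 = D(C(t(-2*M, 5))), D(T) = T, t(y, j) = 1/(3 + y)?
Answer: 484/9 ≈ 53.778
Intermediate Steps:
Y(M) = -7 + 1/(3 - 2*M)
Y(3)² = (2*(10 - 7*3)/(-3 + 2*3))² = (2*(10 - 21)/(-3 + 6))² = (2*(-11)/3)² = (2*(⅓)*(-11))² = (-22/3)² = 484/9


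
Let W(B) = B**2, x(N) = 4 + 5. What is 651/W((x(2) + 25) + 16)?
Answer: 651/2500 ≈ 0.26040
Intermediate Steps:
x(N) = 9
651/W((x(2) + 25) + 16) = 651/(((9 + 25) + 16)**2) = 651/((34 + 16)**2) = 651/(50**2) = 651/2500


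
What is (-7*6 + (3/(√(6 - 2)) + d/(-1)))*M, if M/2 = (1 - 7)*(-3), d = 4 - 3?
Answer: -1494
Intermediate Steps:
d = 1
M = 36 (M = 2*((1 - 7)*(-3)) = 2*(-6*(-3)) = 2*18 = 36)
(-7*6 + (3/(√(6 - 2)) + d/(-1)))*M = (-7*6 + (3/(√(6 - 2)) + 1/(-1)))*36 = (-42 + (3/(√4) + 1*(-1)))*36 = (-42 + (3/2 - 1))*36 = (-42 + ½)*36 = -83/2*36 = -1494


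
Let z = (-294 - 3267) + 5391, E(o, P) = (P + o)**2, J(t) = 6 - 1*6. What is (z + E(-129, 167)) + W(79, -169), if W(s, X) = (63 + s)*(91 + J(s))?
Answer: 16196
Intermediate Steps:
J(t) = 0 (J(t) = 6 - 6 = 0)
W(s, X) = 5733 + 91*s (W(s, X) = (63 + s)*(91 + 0) = (63 + s)*91 = 5733 + 91*s)
z = 1830 (z = -3561 + 5391 = 1830)
(z + E(-129, 167)) + W(79, -169) = (1830 + (167 - 129)**2) + (5733 + 91*79) = (1830 + 38**2) + (5733 + 7189) = (1830 + 1444) + 12922 = 3274 + 12922 = 16196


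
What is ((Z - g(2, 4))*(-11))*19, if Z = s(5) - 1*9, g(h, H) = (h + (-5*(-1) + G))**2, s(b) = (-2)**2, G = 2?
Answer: 17974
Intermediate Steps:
s(b) = 4
g(h, H) = (7 + h)**2 (g(h, H) = (h + (-5*(-1) + 2))**2 = (h + (5 + 2))**2 = (h + 7)**2 = (7 + h)**2)
Z = -5 (Z = 4 - 1*9 = 4 - 9 = -5)
((Z - g(2, 4))*(-11))*19 = ((-5 - (7 + 2)**2)*(-11))*19 = ((-5 - 1*9**2)*(-11))*19 = ((-5 - 1*81)*(-11))*19 = ((-5 - 81)*(-11))*19 = -86*(-11)*19 = 946*19 = 17974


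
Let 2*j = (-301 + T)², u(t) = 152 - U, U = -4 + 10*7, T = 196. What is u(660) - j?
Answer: -10853/2 ≈ -5426.5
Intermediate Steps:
U = 66 (U = -4 + 70 = 66)
u(t) = 86 (u(t) = 152 - 1*66 = 152 - 66 = 86)
j = 11025/2 (j = (-301 + 196)²/2 = (½)*(-105)² = (½)*11025 = 11025/2 ≈ 5512.5)
u(660) - j = 86 - 1*11025/2 = 86 - 11025/2 = -10853/2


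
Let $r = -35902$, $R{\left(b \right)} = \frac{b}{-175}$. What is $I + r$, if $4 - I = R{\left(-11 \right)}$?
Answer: $- \frac{6282161}{175} \approx -35898.0$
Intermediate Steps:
$R{\left(b \right)} = - \frac{b}{175}$ ($R{\left(b \right)} = b \left(- \frac{1}{175}\right) = - \frac{b}{175}$)
$I = \frac{689}{175}$ ($I = 4 - \left(- \frac{1}{175}\right) \left(-11\right) = 4 - \frac{11}{175} = \frac{689}{175} \approx 3.9371$)
$I + r = \frac{689}{175} - 35902 = - \frac{6282161}{175}$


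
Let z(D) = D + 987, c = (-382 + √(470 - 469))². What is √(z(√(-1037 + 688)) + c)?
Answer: √(146148 + I*√349) ≈ 382.29 + 0.024*I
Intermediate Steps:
c = 145161 (c = (-382 + √1)² = (-382 + 1)² = (-381)² = 145161)
z(D) = 987 + D
√(z(√(-1037 + 688)) + c) = √((987 + √(-1037 + 688)) + 145161) = √((987 + √(-349)) + 145161) = √((987 + I*√349) + 145161) = √(146148 + I*√349)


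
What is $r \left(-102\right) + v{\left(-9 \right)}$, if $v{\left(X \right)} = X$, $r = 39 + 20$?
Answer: $-6027$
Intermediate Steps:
$r = 59$
$r \left(-102\right) + v{\left(-9 \right)} = 59 \left(-102\right) - 9 = -6018 - 9 = -6027$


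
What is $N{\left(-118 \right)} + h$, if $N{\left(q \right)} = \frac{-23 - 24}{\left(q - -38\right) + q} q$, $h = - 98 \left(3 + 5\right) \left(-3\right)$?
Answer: $\frac{230075}{99} \approx 2324.0$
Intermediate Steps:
$h = 2352$ ($h = - 98 \cdot 8 \left(-3\right) = \left(-98\right) \left(-24\right) = 2352$)
$N{\left(q \right)} = - \frac{47 q}{38 + 2 q}$ ($N{\left(q \right)} = - \frac{47}{\left(q + 38\right) + q} q = - \frac{47}{\left(38 + q\right) + q} q = - \frac{47}{38 + 2 q} q = - \frac{47 q}{38 + 2 q}$)
$N{\left(-118 \right)} + h = \left(-47\right) \left(-118\right) \frac{1}{38 + 2 \left(-118\right)} + 2352 = \left(-47\right) \left(-118\right) \frac{1}{38 - 236} + 2352 = \left(-47\right) \left(-118\right) \frac{1}{-198} + 2352 = \left(-47\right) \left(-118\right) \left(- \frac{1}{198}\right) + 2352 = - \frac{2773}{99} + 2352 = \frac{230075}{99}$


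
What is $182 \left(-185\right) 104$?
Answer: $-3501680$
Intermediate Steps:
$182 \left(-185\right) 104 = \left(-33670\right) 104 = -3501680$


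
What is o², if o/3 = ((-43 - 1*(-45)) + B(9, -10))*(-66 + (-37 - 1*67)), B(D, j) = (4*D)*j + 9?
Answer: 31680440100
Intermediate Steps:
B(D, j) = 9 + 4*D*j (B(D, j) = 4*D*j + 9 = 9 + 4*D*j)
o = 177990 (o = 3*(((-43 - 1*(-45)) + (9 + 4*9*(-10)))*(-66 + (-37 - 1*67))) = 3*(((-43 + 45) + (9 - 360))*(-66 + (-37 - 67))) = 3*((2 - 351)*(-66 - 104)) = 3*(-349*(-170)) = 3*59330 = 177990)
o² = 177990² = 31680440100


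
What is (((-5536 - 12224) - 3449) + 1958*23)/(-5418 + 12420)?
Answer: 23825/7002 ≈ 3.4026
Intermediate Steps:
(((-5536 - 12224) - 3449) + 1958*23)/(-5418 + 12420) = ((-17760 - 3449) + 45034)/7002 = (-21209 + 45034)*(1/7002) = 23825*(1/7002) = 23825/7002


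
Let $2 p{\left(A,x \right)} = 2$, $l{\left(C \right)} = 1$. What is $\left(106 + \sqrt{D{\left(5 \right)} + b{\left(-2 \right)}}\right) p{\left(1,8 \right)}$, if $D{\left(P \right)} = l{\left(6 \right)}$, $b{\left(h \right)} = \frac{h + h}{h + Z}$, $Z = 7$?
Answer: $106 + \frac{\sqrt{5}}{5} \approx 106.45$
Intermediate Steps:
$b{\left(h \right)} = \frac{2 h}{7 + h}$ ($b{\left(h \right)} = \frac{h + h}{h + 7} = \frac{2 h}{7 + h}$)
$D{\left(P \right)} = 1$
$p{\left(A,x \right)} = 1$ ($p{\left(A,x \right)} = \frac{1}{2} \cdot 2 = 1$)
$\left(106 + \sqrt{D{\left(5 \right)} + b{\left(-2 \right)}}\right) p{\left(1,8 \right)} = \left(106 + \sqrt{1 + 2 \left(-2\right) \frac{1}{7 - 2}}\right) 1 = \left(106 + \sqrt{1 + 2 \left(-2\right) \frac{1}{5}}\right) 1 = \left(106 + \sqrt{1 - \frac{4}{5}}\right) 1 = \left(106 + \sqrt{\frac{1}{5}}\right) 1 = \left(106 + \frac{\sqrt{5}}{5}\right) 1 = 106 + \frac{\sqrt{5}}{5}$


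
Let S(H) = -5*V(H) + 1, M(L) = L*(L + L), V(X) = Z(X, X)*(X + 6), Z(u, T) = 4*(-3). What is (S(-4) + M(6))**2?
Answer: 37249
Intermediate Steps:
Z(u, T) = -12
V(X) = -72 - 12*X (V(X) = -12*(X + 6) = -12*(6 + X) = -72 - 12*X)
M(L) = 2*L**2 (M(L) = L*(2*L) = 2*L**2)
S(H) = 361 + 60*H (S(H) = -5*(-72 - 12*H) + 1 = (360 + 60*H) + 1 = 361 + 60*H)
(S(-4) + M(6))**2 = ((361 + 60*(-4)) + 2*6**2)**2 = ((361 - 240) + 2*36)**2 = (121 + 72)**2 = 193**2 = 37249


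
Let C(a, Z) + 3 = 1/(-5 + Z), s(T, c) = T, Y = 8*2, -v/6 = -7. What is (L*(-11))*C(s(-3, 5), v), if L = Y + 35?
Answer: 61710/37 ≈ 1667.8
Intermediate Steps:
v = 42 (v = -6*(-7) = 42)
Y = 16
C(a, Z) = -3 + 1/(-5 + Z)
L = 51 (L = 16 + 35 = 51)
(L*(-11))*C(s(-3, 5), v) = (51*(-11))*((16 - 3*42)/(-5 + 42)) = -561*(16 - 126)/37 = -561*(-110)/37 = -561*(-110/37) = 61710/37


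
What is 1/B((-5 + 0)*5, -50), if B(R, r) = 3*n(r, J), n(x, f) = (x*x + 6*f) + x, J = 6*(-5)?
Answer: 1/6810 ≈ 0.00014684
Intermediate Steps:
J = -30
n(x, f) = x + x**2 + 6*f (n(x, f) = (x**2 + 6*f) + x = x + x**2 + 6*f)
B(R, r) = -540 + 3*r + 3*r**2 (B(R, r) = 3*(r + r**2 + 6*(-30)) = 3*(r + r**2 - 180) = 3*(-180 + r + r**2) = -540 + 3*r + 3*r**2)
1/B((-5 + 0)*5, -50) = 1/(-540 + 3*(-50) + 3*(-50)**2) = 1/(-540 - 150 + 3*2500) = 1/(-540 - 150 + 7500) = 1/6810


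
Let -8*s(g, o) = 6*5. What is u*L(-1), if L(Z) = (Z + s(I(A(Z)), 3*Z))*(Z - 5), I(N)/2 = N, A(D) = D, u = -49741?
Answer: -2835237/2 ≈ -1.4176e+6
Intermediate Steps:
I(N) = 2*N
s(g, o) = -15/4 (s(g, o) = -3*5/4 = -⅛*30 = -15/4)
L(Z) = (-5 + Z)*(-15/4 + Z) (L(Z) = (Z - 15/4)*(Z - 5) = (-15/4 + Z)*(-5 + Z) = (-5 + Z)*(-15/4 + Z))
u*L(-1) = -49741*(75/4 + (-1)² - 35/4*(-1)) = -49741*(75/4 + 1 + 35/4) = -49741*57/2 = -2835237/2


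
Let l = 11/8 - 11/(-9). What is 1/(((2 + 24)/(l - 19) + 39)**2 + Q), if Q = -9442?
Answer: -1394761/11216842393 ≈ -0.00012435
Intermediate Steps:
l = 187/72 (l = 11*(1/8) - 11*(-1/9) = 11/8 + 11/9 = 187/72 ≈ 2.5972)
1/(((2 + 24)/(l - 19) + 39)**2 + Q) = 1/(((2 + 24)/(187/72 - 19) + 39)**2 - 9442) = 1/((26/(-1181/72) + 39)**2 - 9442) = 1/((26*(-72/1181) + 39)**2 - 9442) = 1/((-1872/1181 + 39)**2 - 9442) = 1/((44187/1181)**2 - 9442) = 1/(1952490969/1394761 - 9442) = 1/(-11216842393/1394761) = -1394761/11216842393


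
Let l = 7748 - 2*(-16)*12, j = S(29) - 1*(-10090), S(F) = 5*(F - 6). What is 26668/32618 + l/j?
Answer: 268698258/166433345 ≈ 1.6145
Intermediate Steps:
S(F) = -30 + 5*F (S(F) = 5*(-6 + F) = -30 + 5*F)
j = 10205 (j = (-30 + 5*29) - 1*(-10090) = (-30 + 145) + 10090 = 115 + 10090 = 10205)
l = 8132 (l = 7748 + 32*12 = 7748 + 384 = 8132)
26668/32618 + l/j = 26668/32618 + 8132/10205 = 26668*(1/32618) + 8132*(1/10205) = 13334/16309 + 8132/10205 = 268698258/166433345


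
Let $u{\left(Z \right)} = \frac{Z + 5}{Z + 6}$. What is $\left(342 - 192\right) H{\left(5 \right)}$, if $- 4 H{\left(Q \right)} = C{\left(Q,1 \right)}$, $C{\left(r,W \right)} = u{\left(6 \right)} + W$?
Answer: $- \frac{575}{8} \approx -71.875$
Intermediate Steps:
$u{\left(Z \right)} = \frac{5 + Z}{6 + Z}$
$C{\left(r,W \right)} = \frac{11}{12} + W$ ($C{\left(r,W \right)} = \frac{5 + 6}{6 + 6} + W = \frac{1}{12} \cdot 11 + W = \frac{11}{12} + W$)
$H{\left(Q \right)} = - \frac{23}{48}$ ($H{\left(Q \right)} = - \frac{\frac{11}{12} + 1}{4} = \left(- \frac{1}{4}\right) \frac{23}{12} = - \frac{23}{48}$)
$\left(342 - 192\right) H{\left(5 \right)} = \left(342 - 192\right) \left(- \frac{23}{48}\right) = 150 \left(- \frac{23}{48}\right) = - \frac{575}{8}$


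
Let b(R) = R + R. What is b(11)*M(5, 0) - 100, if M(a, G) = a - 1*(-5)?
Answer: 120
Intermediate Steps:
M(a, G) = 5 + a (M(a, G) = a + 5 = 5 + a)
b(R) = 2*R
b(11)*M(5, 0) - 100 = (2*11)*(5 + 5) - 100 = 22*10 - 100 = 220 - 100 = 120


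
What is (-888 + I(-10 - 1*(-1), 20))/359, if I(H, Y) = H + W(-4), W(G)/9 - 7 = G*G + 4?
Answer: -654/359 ≈ -1.8217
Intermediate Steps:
W(G) = 99 + 9*G**2 (W(G) = 63 + 9*(G*G + 4) = 63 + 9*(G**2 + 4) = 63 + 9*(4 + G**2) = 63 + (36 + 9*G**2) = 99 + 9*G**2)
I(H, Y) = 243 + H (I(H, Y) = H + (99 + 9*(-4)**2) = H + (99 + 9*16) = H + (99 + 144) = H + 243 = 243 + H)
(-888 + I(-10 - 1*(-1), 20))/359 = (-888 + (243 + (-10 - 1*(-1))))/359 = (-888 + (243 + (-10 + 1)))/359 = (-888 + (243 - 9))/359 = (-888 + 234)/359 = (1/359)*(-654) = -654/359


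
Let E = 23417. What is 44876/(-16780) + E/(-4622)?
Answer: -150088533/19389290 ≈ -7.7408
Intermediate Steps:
44876/(-16780) + E/(-4622) = 44876/(-16780) + 23417/(-4622) = 44876*(-1/16780) + 23417*(-1/4622) = -11219/4195 - 23417/4622 = -150088533/19389290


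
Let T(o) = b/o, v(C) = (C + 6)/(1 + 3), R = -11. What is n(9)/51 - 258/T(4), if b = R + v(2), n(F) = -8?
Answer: 5840/51 ≈ 114.51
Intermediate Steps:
v(C) = 3/2 + C/4 (v(C) = (6 + C)/4 = (6 + C)*(¼) = 3/2 + C/4)
b = -9 (b = -11 + (3/2 + (¼)*2) = -11 + (3/2 + ½) = -11 + 2 = -9)
T(o) = -9/o
n(9)/51 - 258/T(4) = -8/51 - 258/((-9/4)) = -8*1/51 - 258/((-9*¼)) = -8/51 - 258/(-9/4) = -8/51 - 258*(-4/9) = -8/51 + 344/3 = 5840/51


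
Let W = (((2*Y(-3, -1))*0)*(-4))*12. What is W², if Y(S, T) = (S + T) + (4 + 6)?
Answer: 0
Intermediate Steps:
Y(S, T) = 10 + S + T (Y(S, T) = (S + T) + 10 = 10 + S + T)
W = 0 (W = (((2*(10 - 3 - 1))*0)*(-4))*12 = (((2*6)*0)*(-4))*12 = ((12*0)*(-4))*12 = (0*(-4))*12 = 0*12 = 0)
W² = 0² = 0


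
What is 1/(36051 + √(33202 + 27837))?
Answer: 36051/1299613562 - √61039/1299613562 ≈ 2.7550e-5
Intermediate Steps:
1/(36051 + √(33202 + 27837)) = 1/(36051 + √61039)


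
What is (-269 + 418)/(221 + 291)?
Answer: 149/512 ≈ 0.29102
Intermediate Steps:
(-269 + 418)/(221 + 291) = 149/512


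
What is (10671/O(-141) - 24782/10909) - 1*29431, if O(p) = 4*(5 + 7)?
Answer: -5098597663/174544 ≈ -29211.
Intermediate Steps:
O(p) = 48 (O(p) = 4*12 = 48)
(10671/O(-141) - 24782/10909) - 1*29431 = (10671/48 - 24782/10909) - 1*29431 = (10671*(1/48) - 24782*1/10909) - 29431 = (3557/16 - 24782/10909) - 29431 = 38406801/174544 - 29431 = -5098597663/174544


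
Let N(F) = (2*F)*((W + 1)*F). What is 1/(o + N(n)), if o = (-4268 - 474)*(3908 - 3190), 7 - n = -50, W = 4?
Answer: -1/3372266 ≈ -2.9654e-7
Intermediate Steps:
n = 57 (n = 7 - 1*(-50) = 7 + 50 = 57)
o = -3404756 (o = -4742*718 = -3404756)
N(F) = 10*F² (N(F) = (2*F)*((4 + 1)*F) = (2*F)*(5*F) = 10*F²)
1/(o + N(n)) = 1/(-3404756 + 10*57²) = 1/(-3404756 + 10*3249) = 1/(-3404756 + 32490) = 1/(-3372266) = -1/3372266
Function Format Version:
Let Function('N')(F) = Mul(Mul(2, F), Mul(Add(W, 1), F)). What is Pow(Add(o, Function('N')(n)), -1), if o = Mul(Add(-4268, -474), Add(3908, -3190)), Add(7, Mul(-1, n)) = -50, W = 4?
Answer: Rational(-1, 3372266) ≈ -2.9654e-7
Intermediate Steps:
n = 57 (n = Add(7, Mul(-1, -50)) = Add(7, 50) = 57)
o = -3404756 (o = Mul(-4742, 718) = -3404756)
Function('N')(F) = Mul(10, Pow(F, 2)) (Function('N')(F) = Mul(Mul(2, F), Mul(Add(4, 1), F)) = Mul(Mul(2, F), Mul(5, F)) = Mul(10, Pow(F, 2)))
Pow(Add(o, Function('N')(n)), -1) = Pow(Add(-3404756, Mul(10, Pow(57, 2))), -1) = Pow(Add(-3404756, Mul(10, 3249)), -1) = Pow(Add(-3404756, 32490), -1) = Pow(-3372266, -1) = Rational(-1, 3372266)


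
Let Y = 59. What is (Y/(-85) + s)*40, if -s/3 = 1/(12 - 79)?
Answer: -29584/1139 ≈ -25.974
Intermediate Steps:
s = 3/67 (s = -3/(12 - 79) = -3/(-67) = -3*(-1/67) = 3/67 ≈ 0.044776)
(Y/(-85) + s)*40 = (59/(-85) + 3/67)*40 = (59*(-1/85) + 3/67)*40 = (-59/85 + 3/67)*40 = -3698/5695*40 = -29584/1139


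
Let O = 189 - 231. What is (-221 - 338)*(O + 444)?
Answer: -224718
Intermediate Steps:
O = -42
(-221 - 338)*(O + 444) = (-221 - 338)*(-42 + 444) = -559*402 = -224718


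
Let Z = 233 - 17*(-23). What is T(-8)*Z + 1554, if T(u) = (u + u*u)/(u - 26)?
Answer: 8946/17 ≈ 526.24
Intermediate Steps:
Z = 624 (Z = 233 + 391 = 624)
T(u) = (u + u**2)/(-26 + u)
T(-8)*Z + 1554 = -8*(1 - 8)/(-26 - 8)*624 + 1554 = -8*(-7)/(-34)*624 + 1554 = -8*(-1/34)*(-7)*624 + 1554 = -28/17*624 + 1554 = -17472/17 + 1554 = 8946/17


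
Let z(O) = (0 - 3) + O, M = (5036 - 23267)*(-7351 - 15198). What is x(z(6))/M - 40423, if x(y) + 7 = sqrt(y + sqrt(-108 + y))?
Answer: -16617524176444/411090819 + sqrt(3 + I*sqrt(105))/411090819 ≈ -40423.0 + 4.7659e-9*I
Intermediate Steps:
M = 411090819 (M = -18231*(-22549) = 411090819)
z(O) = -3 + O
x(y) = -7 + sqrt(y + sqrt(-108 + y))
x(z(6))/M - 40423 = (-7 + sqrt((-3 + 6) + sqrt(-108 + (-3 + 6))))/411090819 - 40423 = (-7 + sqrt(3 + sqrt(-108 + 3)))*(1/411090819) - 40423 = (-7 + sqrt(3 + sqrt(-105)))*(1/411090819) - 40423 = (-7 + sqrt(3 + I*sqrt(105)))*(1/411090819) - 40423 = (-7/411090819 + sqrt(3 + I*sqrt(105))/411090819) - 40423 = -16617524176444/411090819 + sqrt(3 + I*sqrt(105))/411090819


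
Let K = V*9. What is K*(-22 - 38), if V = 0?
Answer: 0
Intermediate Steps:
K = 0 (K = 0*9 = 0)
K*(-22 - 38) = 0*(-22 - 38) = 0*(-60) = 0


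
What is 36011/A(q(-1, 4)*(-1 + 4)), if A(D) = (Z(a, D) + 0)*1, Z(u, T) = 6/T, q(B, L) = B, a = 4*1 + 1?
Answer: -36011/2 ≈ -18006.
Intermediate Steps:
a = 5 (a = 4 + 1 = 5)
A(D) = 6/D (A(D) = (6/D + 0)*1 = (6/D)*1 = 6/D)
36011/A(q(-1, 4)*(-1 + 4)) = 36011/((6/((-(-1 + 4))))) = 36011/((6/((-1*3)))) = 36011/((6/(-3))) = 36011/((6*(-⅓))) = 36011/(-2) = 36011*(-½) = -36011/2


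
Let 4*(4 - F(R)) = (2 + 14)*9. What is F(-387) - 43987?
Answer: -44019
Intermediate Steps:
F(R) = -32 (F(R) = 4 - (2 + 14)*9/4 = 4 - 4*9 = 4 - ¼*144 = 4 - 36 = -32)
F(-387) - 43987 = -32 - 43987 = -44019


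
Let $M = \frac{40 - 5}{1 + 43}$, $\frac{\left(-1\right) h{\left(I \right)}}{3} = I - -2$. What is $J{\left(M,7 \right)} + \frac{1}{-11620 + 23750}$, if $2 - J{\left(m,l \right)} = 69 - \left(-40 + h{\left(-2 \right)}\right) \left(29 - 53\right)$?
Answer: $\frac{10832091}{12130} \approx 893.0$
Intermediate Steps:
$h{\left(I \right)} = -6 - 3 I$ ($h{\left(I \right)} = - 3 \left(I - -2\right) = - 3 \left(I + 2\right) = - 3 \left(2 + I\right) = -6 - 3 I$)
$M = \frac{35}{44} \approx 0.79545$
$J{\left(m,l \right)} = 893$ ($J{\left(m,l \right)} = 2 - \left(69 - \left(-40 - 0\right) \left(29 - 53\right)\right) = 2 - \left(69 - \left(-40 + \left(-6 + 6\right)\right) \left(-24\right)\right) = 2 - \left(69 - \left(-40 + 0\right) \left(-24\right)\right) = 2 - \left(69 - \left(-40\right) \left(-24\right)\right) = 2 - \left(69 - 960\right) = 2 - -891 = 2 + 891 = 893$)
$J{\left(M,7 \right)} + \frac{1}{-11620 + 23750} = 893 + \frac{1}{-11620 + 23750} = 893 + \frac{1}{12130} = \frac{10832091}{12130}$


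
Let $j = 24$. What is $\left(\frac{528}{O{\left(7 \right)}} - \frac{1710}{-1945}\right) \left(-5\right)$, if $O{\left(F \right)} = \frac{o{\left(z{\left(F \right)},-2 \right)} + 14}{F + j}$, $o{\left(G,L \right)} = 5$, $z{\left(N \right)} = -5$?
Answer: $- \frac{31868250}{7391} \approx -4311.8$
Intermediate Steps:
$O{\left(F \right)} = \frac{19}{24 + F}$ ($O{\left(F \right)} = \frac{5 + 14}{F + 24} = \frac{19}{24 + F}$)
$\left(\frac{528}{O{\left(7 \right)}} - \frac{1710}{-1945}\right) \left(-5\right) = \left(\frac{528}{19 \frac{1}{24 + 7}} - \frac{1710}{-1945}\right) \left(-5\right) = \left(\frac{528}{19 \cdot \frac{1}{31}} - - \frac{342}{389}\right) \left(-5\right) = \left(\frac{528}{19 \cdot \frac{1}{31}} + \frac{342}{389}\right) \left(-5\right) = \left(\frac{528}{\frac{19}{31}} + \frac{342}{389}\right) \left(-5\right) = \left(528 \cdot \frac{31}{19} + \frac{342}{389}\right) \left(-5\right) = \left(\frac{16368}{19} + \frac{342}{389}\right) \left(-5\right) = \frac{6373650}{7391} \left(-5\right) = - \frac{31868250}{7391}$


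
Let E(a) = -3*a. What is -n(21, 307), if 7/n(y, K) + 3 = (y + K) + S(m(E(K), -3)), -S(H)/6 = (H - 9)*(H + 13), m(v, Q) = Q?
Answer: -7/1045 ≈ -0.0066986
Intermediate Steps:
S(H) = -6*(-9 + H)*(13 + H) (S(H) = -6*(H - 9)*(H + 13) = -6*(-9 + H)*(13 + H))
n(y, K) = 7/(717 + K + y) (n(y, K) = 7/(-3 + ((y + K) + (702 - 24*(-3) - 6*(-3)²))) = 7/(-3 + ((K + y) + (702 + 72 - 6*9))) = 7/(-3 + ((K + y) + (702 + 72 - 54))) = 7/(-3 + ((K + y) + 720)) = 7/(-3 + (720 + K + y)) = 7/(717 + K + y))
-n(21, 307) = -7/(717 + 307 + 21) = -7/1045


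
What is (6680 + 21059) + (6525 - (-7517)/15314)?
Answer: 524726413/15314 ≈ 34265.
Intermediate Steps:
(6680 + 21059) + (6525 - (-7517)/15314) = 27739 + (6525 - (-7517)/15314) = 27739 + (6525 - 1*(-7517/15314)) = 27739 + (6525 + 7517/15314) = 27739 + 99931367/15314 = 524726413/15314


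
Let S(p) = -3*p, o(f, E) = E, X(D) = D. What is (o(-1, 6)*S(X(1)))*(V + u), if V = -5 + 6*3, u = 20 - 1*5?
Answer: -504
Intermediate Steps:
u = 15 (u = 20 - 5 = 15)
V = 13 (V = -5 + 18 = 13)
(o(-1, 6)*S(X(1)))*(V + u) = (6*(-3*1))*(13 + 15) = (6*(-3))*28 = -18*28 = -504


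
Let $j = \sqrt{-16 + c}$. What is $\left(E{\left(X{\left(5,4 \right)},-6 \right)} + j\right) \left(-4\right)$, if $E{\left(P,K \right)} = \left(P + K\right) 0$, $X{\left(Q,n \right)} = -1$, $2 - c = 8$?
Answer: $- 4 i \sqrt{22} \approx - 18.762 i$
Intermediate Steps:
$c = -6$ ($c = 2 - 8 = -6$)
$j = i \sqrt{22}$ ($j = \sqrt{-16 - 6} = \sqrt{-22} = i \sqrt{22} \approx 4.6904 i$)
$E{\left(P,K \right)} = 0$ ($E{\left(P,K \right)} = \left(K + P\right) 0 = 0$)
$\left(E{\left(X{\left(5,4 \right)},-6 \right)} + j\right) \left(-4\right) = \left(0 + i \sqrt{22}\right) \left(-4\right) = i \sqrt{22} \left(-4\right) = - 4 i \sqrt{22}$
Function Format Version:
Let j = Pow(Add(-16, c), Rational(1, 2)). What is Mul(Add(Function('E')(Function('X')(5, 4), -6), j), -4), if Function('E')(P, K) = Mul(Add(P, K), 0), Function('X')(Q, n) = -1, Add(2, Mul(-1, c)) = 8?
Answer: Mul(-4, I, Pow(22, Rational(1, 2))) ≈ Mul(-18.762, I)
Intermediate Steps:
c = -6 (c = Add(2, Mul(-1, 8)) = Add(2, -8) = -6)
j = Mul(I, Pow(22, Rational(1, 2))) (j = Pow(Add(-16, -6), Rational(1, 2)) = Pow(-22, Rational(1, 2)) = Mul(I, Pow(22, Rational(1, 2))) ≈ Mul(4.6904, I))
Function('E')(P, K) = 0 (Function('E')(P, K) = Mul(Add(K, P), 0) = 0)
Mul(Add(Function('E')(Function('X')(5, 4), -6), j), -4) = Mul(Add(0, Mul(I, Pow(22, Rational(1, 2)))), -4) = Mul(Mul(I, Pow(22, Rational(1, 2))), -4) = Mul(-4, I, Pow(22, Rational(1, 2)))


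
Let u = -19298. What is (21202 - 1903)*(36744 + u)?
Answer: 336690354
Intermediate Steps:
(21202 - 1903)*(36744 + u) = (21202 - 1903)*(36744 - 19298) = 19299*17446 = 336690354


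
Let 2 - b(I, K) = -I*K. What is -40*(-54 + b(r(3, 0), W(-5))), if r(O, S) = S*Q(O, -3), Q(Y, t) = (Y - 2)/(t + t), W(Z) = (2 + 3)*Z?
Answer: 2080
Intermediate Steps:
W(Z) = 5*Z
Q(Y, t) = (-2 + Y)/(2*t) (Q(Y, t) = (-2 + Y)/((2*t)) = (-2 + Y)*(1/(2*t)) = (-2 + Y)/(2*t))
r(O, S) = S*(1/3 - O/6) (r(O, S) = S*((1/2)*(-2 + O)/(-3)) = S*((1/2)*(-1/3)*(-2 + O)) = S*(1/3 - O/6))
b(I, K) = 2 + I*K (b(I, K) = 2 - (-1)*I*K = 2 + I*K)
-40*(-54 + b(r(3, 0), W(-5))) = -40*(-54 + (2 + ((1/6)*0*(2 - 1*3))*(5*(-5)))) = -40*(-54 + (2 + ((1/6)*0*(2 - 3))*(-25))) = -40*(-54 + (2 + ((1/6)*0*(-1))*(-25))) = -40*(-54 + (2 + 0*(-25))) = -40*(-54 + (2 + 0)) = -40*(-54 + 2) = -40*(-52) = 2080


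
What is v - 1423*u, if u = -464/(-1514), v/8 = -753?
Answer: -4890304/757 ≈ -6460.1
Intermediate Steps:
v = -6024 (v = 8*(-753) = -6024)
u = 232/757 (u = -464*(-1/1514) = 232/757 ≈ 0.30647)
v - 1423*u = -6024 - 1423*232/757 = -6024 - 330136/757 = -4890304/757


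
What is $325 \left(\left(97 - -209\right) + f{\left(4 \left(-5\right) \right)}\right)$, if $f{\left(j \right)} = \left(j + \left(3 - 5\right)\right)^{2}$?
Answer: $256750$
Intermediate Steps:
$f{\left(j \right)} = \left(-2 + j\right)^{2}$ ($f{\left(j \right)} = \left(j - 2\right)^{2} = \left(-2 + j\right)^{2}$)
$325 \left(\left(97 - -209\right) + f{\left(4 \left(-5\right) \right)}\right) = 325 \left(\left(97 - -209\right) + \left(-2 + 4 \left(-5\right)\right)^{2}\right) = 325 \left(\left(97 + 209\right) + \left(-2 - 20\right)^{2}\right) = 325 \left(306 + \left(-22\right)^{2}\right) = 325 \left(306 + 484\right) = 325 \cdot 790 = 256750$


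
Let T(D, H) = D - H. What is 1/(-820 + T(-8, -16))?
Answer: -1/812 ≈ -0.0012315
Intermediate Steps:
1/(-820 + T(-8, -16)) = 1/(-820 + (-8 - 1*(-16))) = 1/(-820 + (-8 + 16)) = 1/(-820 + 8) = 1/(-812) = -1/812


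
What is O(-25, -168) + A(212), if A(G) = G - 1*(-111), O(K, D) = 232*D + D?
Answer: -38821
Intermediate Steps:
O(K, D) = 233*D
A(G) = 111 + G (A(G) = G + 111 = 111 + G)
O(-25, -168) + A(212) = 233*(-168) + (111 + 212) = -39144 + 323 = -38821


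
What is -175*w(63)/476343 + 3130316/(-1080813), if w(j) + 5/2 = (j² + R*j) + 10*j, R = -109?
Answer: -101110150381/49032162558 ≈ -2.0621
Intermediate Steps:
w(j) = -5/2 + j² - 99*j (w(j) = -5/2 + ((j² - 109*j) + 10*j) = -5/2 + (j² - 99*j) = -5/2 + j² - 99*j)
-175*w(63)/476343 + 3130316/(-1080813) = -175*(-5/2 + 63² - 99*63)/476343 + 3130316/(-1080813) = -175*(-5/2 + 3969 - 6237)*(1/476343) + 3130316*(-1/1080813) = -175*(-4541/2)*(1/476343) - 3130316/1080813 = (794675/2)*(1/476343) - 3130316/1080813 = 113525/136098 - 3130316/1080813 = -101110150381/49032162558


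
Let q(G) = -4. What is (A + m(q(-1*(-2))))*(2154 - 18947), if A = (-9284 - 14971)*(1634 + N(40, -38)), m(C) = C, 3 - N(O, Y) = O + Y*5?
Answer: 727870569377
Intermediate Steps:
N(O, Y) = 3 - O - 5*Y (N(O, Y) = 3 - (O + Y*5) = 3 - (O + 5*Y) = 3 + (-O - 5*Y) = 3 - O - 5*Y)
A = -43343685 (A = (-9284 - 14971)*(1634 + (3 - 1*40 - 5*(-38))) = -24255*(1634 + (3 - 40 + 190)) = -24255*(1634 + 153) = -24255*1787 = -43343685)
(A + m(q(-1*(-2))))*(2154 - 18947) = (-43343685 - 4)*(2154 - 18947) = -43343689*(-16793) = 727870569377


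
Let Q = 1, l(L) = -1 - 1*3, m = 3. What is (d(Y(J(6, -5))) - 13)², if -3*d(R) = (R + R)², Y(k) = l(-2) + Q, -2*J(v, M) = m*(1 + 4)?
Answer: 625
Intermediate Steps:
l(L) = -4 (l(L) = -1 - 3 = -4)
J(v, M) = -15/2 (J(v, M) = -3*(1 + 4)/2 = -3*5/2 = -½*15 = -15/2)
Y(k) = -3 (Y(k) = -4 + 1 = -3)
d(R) = -4*R²/3 (d(R) = -(R + R)²/3 = -4*R²/3)
(d(Y(J(6, -5))) - 13)² = (-4/3*(-3)² - 13)² = (-4/3*9 - 13)² = (-12 - 13)² = (-25)² = 625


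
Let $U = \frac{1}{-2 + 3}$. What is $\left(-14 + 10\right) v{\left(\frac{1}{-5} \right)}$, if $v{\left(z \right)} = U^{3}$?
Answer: $-4$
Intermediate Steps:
$U = 1$ ($U = 1^{-1} = 1$)
$v{\left(z \right)} = 1$ ($v{\left(z \right)} = 1^{3} = 1$)
$\left(-14 + 10\right) v{\left(\frac{1}{-5} \right)} = \left(-14 + 10\right) 1 = \left(-4\right) 1 = -4$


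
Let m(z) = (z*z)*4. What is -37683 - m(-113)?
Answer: -88759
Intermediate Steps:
m(z) = 4*z² (m(z) = z²*4 = 4*z²)
-37683 - m(-113) = -37683 - 4*(-113)² = -37683 - 4*12769 = -37683 - 1*51076 = -37683 - 51076 = -88759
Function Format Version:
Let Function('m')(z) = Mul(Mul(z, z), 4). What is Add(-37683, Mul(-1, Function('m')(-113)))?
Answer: -88759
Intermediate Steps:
Function('m')(z) = Mul(4, Pow(z, 2)) (Function('m')(z) = Mul(Pow(z, 2), 4) = Mul(4, Pow(z, 2)))
Add(-37683, Mul(-1, Function('m')(-113))) = Add(-37683, Mul(-1, Mul(4, Pow(-113, 2)))) = Add(-37683, Mul(-1, Mul(4, 12769))) = Add(-37683, Mul(-1, 51076)) = Add(-37683, -51076) = -88759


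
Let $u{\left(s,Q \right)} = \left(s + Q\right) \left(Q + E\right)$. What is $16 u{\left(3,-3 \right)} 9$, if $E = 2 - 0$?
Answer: $0$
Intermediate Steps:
$E = 2$ ($E = 2 + 0 = 2$)
$u{\left(s,Q \right)} = \left(2 + Q\right) \left(Q + s\right)$ ($u{\left(s,Q \right)} = \left(s + Q\right) \left(Q + 2\right) = \left(Q + s\right) \left(2 + Q\right) = \left(2 + Q\right) \left(Q + s\right)$)
$16 u{\left(3,-3 \right)} 9 = 16 \left(\left(-3\right)^{2} + 2 \left(-3\right) + 2 \cdot 3 - 9\right) 9 = 16 \left(9 - 6 + 6 - 9\right) 9 = 16 \cdot 0 \cdot 9 = 0 \cdot 9 = 0$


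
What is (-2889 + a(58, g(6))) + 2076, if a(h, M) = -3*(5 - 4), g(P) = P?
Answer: -816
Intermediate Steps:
a(h, M) = -3 (a(h, M) = -3*1 = -3)
(-2889 + a(58, g(6))) + 2076 = (-2889 - 3) + 2076 = -2892 + 2076 = -816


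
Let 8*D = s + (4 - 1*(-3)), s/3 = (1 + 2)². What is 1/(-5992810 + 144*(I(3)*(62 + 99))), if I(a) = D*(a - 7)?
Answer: -1/6386938 ≈ -1.5657e-7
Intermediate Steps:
s = 27 (s = 3*(1 + 2)² = 3*3² = 3*9 = 27)
D = 17/4 (D = (27 + (4 - 1*(-3)))/8 = (27 + (4 + 3))/8 = (27 + 7)/8 = (⅛)*34 = 17/4 ≈ 4.2500)
I(a) = -119/4 + 17*a/4 (I(a) = 17*(a - 7)/4 = 17*(-7 + a)/4 = -119/4 + 17*a/4)
1/(-5992810 + 144*(I(3)*(62 + 99))) = 1/(-5992810 + 144*((-119/4 + (17/4)*3)*(62 + 99))) = 1/(-5992810 + 144*((-119/4 + 51/4)*161)) = 1/(-5992810 + 144*(-17*161)) = 1/(-5992810 + 144*(-2737)) = 1/(-5992810 - 394128) = 1/(-6386938) = -1/6386938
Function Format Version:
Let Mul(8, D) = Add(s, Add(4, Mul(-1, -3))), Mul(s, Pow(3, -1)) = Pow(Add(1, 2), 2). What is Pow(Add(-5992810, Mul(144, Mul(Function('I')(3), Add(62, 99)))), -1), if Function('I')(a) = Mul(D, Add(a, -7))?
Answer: Rational(-1, 6386938) ≈ -1.5657e-7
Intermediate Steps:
s = 27 (s = Mul(3, Pow(Add(1, 2), 2)) = Mul(3, Pow(3, 2)) = Mul(3, 9) = 27)
D = Rational(17, 4) (D = Mul(Rational(1, 8), Add(27, Add(4, Mul(-1, -3)))) = Mul(Rational(1, 8), Add(27, Add(4, 3))) = Mul(Rational(1, 8), Add(27, 7)) = Mul(Rational(1, 8), 34) = Rational(17, 4) ≈ 4.2500)
Function('I')(a) = Add(Rational(-119, 4), Mul(Rational(17, 4), a)) (Function('I')(a) = Mul(Rational(17, 4), Add(a, -7)) = Mul(Rational(17, 4), Add(-7, a)) = Add(Rational(-119, 4), Mul(Rational(17, 4), a)))
Pow(Add(-5992810, Mul(144, Mul(Function('I')(3), Add(62, 99)))), -1) = Pow(Add(-5992810, Mul(144, Mul(Add(Rational(-119, 4), Mul(Rational(17, 4), 3)), Add(62, 99)))), -1) = Pow(Add(-5992810, Mul(144, Mul(Add(Rational(-119, 4), Rational(51, 4)), 161))), -1) = Pow(Add(-5992810, Mul(144, Mul(-17, 161))), -1) = Pow(Add(-5992810, Mul(144, -2737)), -1) = Pow(Add(-5992810, -394128), -1) = Pow(-6386938, -1) = Rational(-1, 6386938)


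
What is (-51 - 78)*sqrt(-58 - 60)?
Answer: -129*I*sqrt(118) ≈ -1401.3*I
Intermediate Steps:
(-51 - 78)*sqrt(-58 - 60) = -129*I*sqrt(118)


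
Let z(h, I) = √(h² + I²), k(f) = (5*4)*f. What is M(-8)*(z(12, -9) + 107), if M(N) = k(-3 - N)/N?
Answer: -1525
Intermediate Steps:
k(f) = 20*f
z(h, I) = √(I² + h²)
M(N) = (-60 - 20*N)/N (M(N) = (20*(-3 - N))/N = (-60 - 20*N)/N)
M(-8)*(z(12, -9) + 107) = (-20 - 60/(-8))*(√((-9)² + 12²) + 107) = (-20 - 60*(-⅛))*(√(81 + 144) + 107) = (-20 + 15/2)*(√225 + 107) = -25*(15 + 107)/2 = -25/2*122 = -1525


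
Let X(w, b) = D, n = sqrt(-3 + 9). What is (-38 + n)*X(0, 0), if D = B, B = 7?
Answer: -266 + 7*sqrt(6) ≈ -248.85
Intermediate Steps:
D = 7
n = sqrt(6) ≈ 2.4495
X(w, b) = 7
(-38 + n)*X(0, 0) = (-38 + sqrt(6))*7 = -266 + 7*sqrt(6)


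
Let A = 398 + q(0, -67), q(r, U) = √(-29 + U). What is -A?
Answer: -398 - 4*I*√6 ≈ -398.0 - 9.798*I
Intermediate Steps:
A = 398 + 4*I*√6 (A = 398 + √(-29 - 67) = 398 + √(-96) = 398 + 4*I*√6 ≈ 398.0 + 9.798*I)
-A = -(398 + 4*I*√6) = -398 - 4*I*√6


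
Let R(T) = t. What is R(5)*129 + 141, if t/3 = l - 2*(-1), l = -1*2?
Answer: 141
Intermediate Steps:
l = -2
t = 0 (t = 3*(-2 - 2*(-1)) = 3*(-2 + 2) = 3*0 = 0)
R(T) = 0
R(5)*129 + 141 = 0*129 + 141 = 0 + 141 = 141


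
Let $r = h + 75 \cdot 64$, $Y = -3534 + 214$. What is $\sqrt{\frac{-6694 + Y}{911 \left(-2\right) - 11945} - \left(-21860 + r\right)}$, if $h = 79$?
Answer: $\frac{59 \sqrt{102733943}}{4589} \approx 130.31$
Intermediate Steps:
$Y = -3320$
$r = 4879$ ($r = 79 + 75 \cdot 64 = 79 + 4800 = 4879$)
$\sqrt{\frac{-6694 + Y}{911 \left(-2\right) - 11945} - \left(-21860 + r\right)} = \sqrt{\frac{-6694 - 3320}{911 \left(-2\right) - 11945} + \left(21860 - 4879\right)} = \sqrt{- \frac{10014}{-1822 - 11945} + \left(21860 - 4879\right)} = \sqrt{- \frac{10014}{-13767} + 16981} = \sqrt{\left(-10014\right) \left(- \frac{1}{13767}\right) + 16981} = \sqrt{\frac{3338}{4589} + 16981} = \sqrt{\frac{77929147}{4589}} = \frac{59 \sqrt{102733943}}{4589}$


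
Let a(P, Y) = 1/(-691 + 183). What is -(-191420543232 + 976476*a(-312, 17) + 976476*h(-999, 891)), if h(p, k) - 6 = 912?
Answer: 24196565803647/127 ≈ 1.9052e+11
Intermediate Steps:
a(P, Y) = -1/508 (a(P, Y) = 1/(-508) = -1/508)
h(p, k) = 918 (h(p, k) = 6 + 912 = 918)
-(-191420543232 + 976476*a(-312, 17) + 976476*h(-999, 891)) = -976476/(1/((-196032 - 1/508) + 918)) = -976476/(1/(-99584257/508 + 918)) = -976476/(1/(-99117913/508)) = -976476/(-508/99117913) = -976476*(-99117913/508) = 24196565803647/127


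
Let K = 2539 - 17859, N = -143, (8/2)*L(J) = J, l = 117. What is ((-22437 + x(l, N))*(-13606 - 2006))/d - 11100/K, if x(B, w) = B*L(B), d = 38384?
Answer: 113707371651/14701072 ≈ 7734.6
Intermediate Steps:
L(J) = J/4
x(B, w) = B²/4 (x(B, w) = B*(B/4) = B²/4)
K = -15320
((-22437 + x(l, N))*(-13606 - 2006))/d - 11100/K = ((-22437 + (¼)*117²)*(-13606 - 2006))/38384 - 11100/(-15320) = ((-22437 + (¼)*13689)*(-15612))*(1/38384) - 11100*(-1/15320) = ((-22437 + 13689/4)*(-15612))*(1/38384) + 555/766 = -76059/4*(-15612)*(1/38384) + 555/766 = 296858277*(1/38384) + 555/766 = 296858277/38384 + 555/766 = 113707371651/14701072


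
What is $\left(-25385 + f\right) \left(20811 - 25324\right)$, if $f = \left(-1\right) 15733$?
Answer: $185565534$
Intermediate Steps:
$f = -15733$
$\left(-25385 + f\right) \left(20811 - 25324\right) = \left(-25385 - 15733\right) \left(20811 - 25324\right) = \left(-41118\right) \left(-4513\right) = 185565534$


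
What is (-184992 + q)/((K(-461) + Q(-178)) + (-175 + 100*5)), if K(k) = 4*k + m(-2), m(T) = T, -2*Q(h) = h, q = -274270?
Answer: 229631/716 ≈ 320.71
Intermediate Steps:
Q(h) = -h/2
K(k) = -2 + 4*k (K(k) = 4*k - 2 = -2 + 4*k)
(-184992 + q)/((K(-461) + Q(-178)) + (-175 + 100*5)) = (-184992 - 274270)/(((-2 + 4*(-461)) - ½*(-178)) + (-175 + 100*5)) = -459262/(((-2 - 1844) + 89) + (-175 + 500)) = -459262/((-1846 + 89) + 325) = -459262/(-1757 + 325) = -459262/(-1432) = -459262*(-1/1432) = 229631/716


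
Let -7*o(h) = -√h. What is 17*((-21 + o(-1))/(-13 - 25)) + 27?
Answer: 1383/38 - 17*I/266 ≈ 36.395 - 0.06391*I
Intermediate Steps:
o(h) = √h/7 (o(h) = -(-1)*√h/7 = √h/7)
17*((-21 + o(-1))/(-13 - 25)) + 27 = 17*((-21 + √(-1)/7)/(-13 - 25)) + 27 = 17*((-21 + I/7)/(-38)) + 27 = 17*((-21 + I/7)*(-1/38)) + 27 = 17*(21/38 - I/266) + 27 = (357/38 - 17*I/266) + 27 = 1383/38 - 17*I/266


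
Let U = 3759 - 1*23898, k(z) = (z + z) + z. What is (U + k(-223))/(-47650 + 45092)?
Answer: 10404/1279 ≈ 8.1345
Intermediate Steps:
k(z) = 3*z (k(z) = 2*z + z = 3*z)
U = -20139 (U = 3759 - 23898 = -20139)
(U + k(-223))/(-47650 + 45092) = (-20139 + 3*(-223))/(-47650 + 45092) = (-20139 - 669)/(-2558) = -20808*(-1/2558) = 10404/1279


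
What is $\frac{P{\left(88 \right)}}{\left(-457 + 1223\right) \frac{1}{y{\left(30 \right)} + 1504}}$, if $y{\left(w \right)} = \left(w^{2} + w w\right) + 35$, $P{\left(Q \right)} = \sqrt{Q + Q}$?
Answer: $\frac{6678 \sqrt{11}}{383} \approx 57.829$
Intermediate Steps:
$P{\left(Q \right)} = \sqrt{2} \sqrt{Q}$ ($P{\left(Q \right)} = \sqrt{2 Q} = \sqrt{2} \sqrt{Q}$)
$y{\left(w \right)} = 35 + 2 w^{2}$ ($y{\left(w \right)} = \left(w^{2} + w^{2}\right) + 35 = 2 w^{2} + 35 = 35 + 2 w^{2}$)
$\frac{P{\left(88 \right)}}{\left(-457 + 1223\right) \frac{1}{y{\left(30 \right)} + 1504}} = \frac{\sqrt{2} \sqrt{88}}{\left(-457 + 1223\right) \frac{1}{\left(35 + 2 \cdot 30^{2}\right) + 1504}} = \frac{\sqrt{2} \cdot 2 \sqrt{22}}{766 \frac{1}{\left(35 + 2 \cdot 900\right) + 1504}} = \frac{4 \sqrt{11}}{766 \frac{1}{\left(35 + 1800\right) + 1504}} = \frac{4 \sqrt{11}}{766 \frac{1}{1835 + 1504}} = \frac{4 \sqrt{11}}{766 \cdot \frac{1}{3339}} = \frac{4 \sqrt{11}}{\frac{766}{3339}} = 4 \sqrt{11} \cdot \frac{3339}{766} = \frac{6678 \sqrt{11}}{383}$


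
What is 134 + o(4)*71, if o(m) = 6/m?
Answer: 481/2 ≈ 240.50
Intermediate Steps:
134 + o(4)*71 = 134 + (6/4)*71 = 134 + (6*(1/4))*71 = 134 + (3/2)*71 = 134 + 213/2 = 481/2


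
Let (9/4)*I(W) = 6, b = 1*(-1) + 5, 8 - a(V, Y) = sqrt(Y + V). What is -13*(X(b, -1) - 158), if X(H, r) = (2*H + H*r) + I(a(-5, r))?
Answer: 5902/3 ≈ 1967.3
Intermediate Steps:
a(V, Y) = 8 - sqrt(V + Y) (a(V, Y) = 8 - sqrt(Y + V) = 8 - sqrt(V + Y))
b = 4 (b = -1 + 5 = 4)
I(W) = 8/3 (I(W) = (4/9)*6 = 8/3)
X(H, r) = 8/3 + 2*H + H*r (X(H, r) = (2*H + H*r) + 8/3 = 8/3 + 2*H + H*r)
-13*(X(b, -1) - 158) = -13*((8/3 + 2*4 + 4*(-1)) - 158) = -13*((8/3 + 8 - 4) - 158) = -13*(20/3 - 158) = -13*(-454/3) = 5902/3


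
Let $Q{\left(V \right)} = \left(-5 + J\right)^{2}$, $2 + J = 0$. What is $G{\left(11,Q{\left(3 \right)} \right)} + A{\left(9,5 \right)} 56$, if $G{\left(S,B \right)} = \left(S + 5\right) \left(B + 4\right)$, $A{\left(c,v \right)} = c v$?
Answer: $3368$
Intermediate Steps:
$J = -2$ ($J = -2 + 0 = -2$)
$Q{\left(V \right)} = 49$ ($Q{\left(V \right)} = \left(-5 - 2\right)^{2} = \left(-7\right)^{2} = 49$)
$G{\left(S,B \right)} = \left(4 + B\right) \left(5 + S\right)$ ($G{\left(S,B \right)} = \left(5 + S\right) \left(4 + B\right) = \left(4 + B\right) \left(5 + S\right)$)
$G{\left(11,Q{\left(3 \right)} \right)} + A{\left(9,5 \right)} 56 = \left(20 + 4 \cdot 11 + 5 \cdot 49 + 49 \cdot 11\right) + 9 \cdot 5 \cdot 56 = \left(20 + 44 + 245 + 539\right) + 45 \cdot 56 = 848 + 2520 = 3368$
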